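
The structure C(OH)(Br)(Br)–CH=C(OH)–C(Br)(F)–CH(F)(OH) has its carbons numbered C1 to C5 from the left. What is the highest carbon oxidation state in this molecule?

+3

Tallying each carbon's bonds:
C1: 1C, 1O, 2Br → 0 + 1 + 2 = +3
C2: 3C, 1H → 0 − 1 = -1
C3: 3C, 1O → 0 + 1 = +1
C4: 2C, 1F, 1Br → 0 + 1 + 1 = +2
C5: 1C, 1H, 1O, 1F → 0 − 1 + 1 + 1 = +1
The highest value is +3.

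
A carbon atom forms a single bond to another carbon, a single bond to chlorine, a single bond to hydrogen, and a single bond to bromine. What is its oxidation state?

+1

Count +1 for every bond to an atom more electronegative than carbon and −1 for every bond to one less electronegative; C–C bonds are 0.
The carbon has one bond to C (0), one bond to H (-1), one bond to Cl (+1), one bond to Br (+1).
Oxidation state = 0 − 1 + 1 + 1 = +1.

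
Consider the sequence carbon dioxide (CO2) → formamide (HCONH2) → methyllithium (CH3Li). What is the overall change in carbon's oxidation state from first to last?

Carbon oxidation states along the series — carbon dioxide: +4, formamide: +2, methyllithium: -4.
Net change = -4 − (+4) = -8.

-8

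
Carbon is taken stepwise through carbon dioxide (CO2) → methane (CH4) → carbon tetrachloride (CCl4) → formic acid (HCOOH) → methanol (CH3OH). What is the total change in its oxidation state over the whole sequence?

-6

Carbon oxidation states along the series — carbon dioxide: +4, methane: -4, carbon tetrachloride: +4, formic acid: +2, methanol: -2.
Net change = -2 − (+4) = -6.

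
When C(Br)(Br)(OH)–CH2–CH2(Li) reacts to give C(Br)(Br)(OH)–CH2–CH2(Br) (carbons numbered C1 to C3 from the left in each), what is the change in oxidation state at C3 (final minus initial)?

+2

Before: C3 has 1 bond to C, 2 bonds to H, 1 bond to Li → oxidation state -3.
After: C3 has 1 bond to C, 2 bonds to H, 1 bond to Br → oxidation state -1.
Δ = -1 − (-3) = +2, so this is an oxidation at C3.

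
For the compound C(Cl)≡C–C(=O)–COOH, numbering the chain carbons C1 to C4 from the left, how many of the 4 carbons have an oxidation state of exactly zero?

1

Assign +1 per bond to O/N/halogen, −1 per bond to H or an electropositive element, and 0 per bond to carbon. Tallying each carbon:
C1: 3C, 1Cl → 0 + 1 = +1
C2: 4C → 0 = 0
C3: 2C, 2O → 0 + 2 = +2
C4: 1C, 3O → 0 + 3 = +3
1 carbon (C2) meets the condition.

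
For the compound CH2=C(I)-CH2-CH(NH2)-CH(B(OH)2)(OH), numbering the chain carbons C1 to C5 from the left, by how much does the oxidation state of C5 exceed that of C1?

+1

C5: 1C, 1H, 1O, 1B → 0 − 1 + 1 − 1 = -1
C1: 2C, 2H → 0 − 2 = -2
Difference: -1 − (-2) = +1.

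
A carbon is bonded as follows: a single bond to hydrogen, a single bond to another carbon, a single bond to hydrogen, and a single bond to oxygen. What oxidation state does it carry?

-1

Bonds to more-electronegative neighbours contribute +1 each, bonds to H or metals contribute −1 each, and C–C bonds contribute 0.
The carbon has one bond to C (0), one bond to H (-1), one bond to O (+1), one bond to H (-1).
Oxidation state = 0 − 1 + 1 − 1 = -1.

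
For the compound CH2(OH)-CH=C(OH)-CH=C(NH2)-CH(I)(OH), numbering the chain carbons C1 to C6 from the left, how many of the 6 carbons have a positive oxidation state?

Assign +1 per bond to O/N/halogen, −1 per bond to H or an electropositive element, and 0 per bond to carbon. Tallying each carbon:
C1: 1C, 2H, 1O → 0 − 2 + 1 = -1
C2: 3C, 1H → 0 − 1 = -1
C3: 3C, 1O → 0 + 1 = +1
C4: 3C, 1H → 0 − 1 = -1
C5: 3C, 1N → 0 + 1 = +1
C6: 1C, 1H, 1O, 1I → 0 − 1 + 1 + 1 = +1
3 carbons (C3, C5, C6) meet the condition.

3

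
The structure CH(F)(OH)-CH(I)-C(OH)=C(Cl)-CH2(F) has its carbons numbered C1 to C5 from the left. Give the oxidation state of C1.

+1

Assign +1 per bond to O/N/halogen, −1 per bond to H or an electropositive element, and 0 per bond to carbon.
C1 has one bond to C (0), one bond to F (+1), one bond to O (+1), one bond to H (-1).
Oxidation state = 0 + 1 + 1 − 1 = +1.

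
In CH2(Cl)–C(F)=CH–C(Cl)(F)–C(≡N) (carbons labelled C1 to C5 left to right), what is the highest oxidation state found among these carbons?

+3

Tallying each carbon's bonds:
C1: 1C, 2H, 1Cl → 0 − 2 + 1 = -1
C2: 3C, 1F → 0 + 1 = +1
C3: 3C, 1H → 0 − 1 = -1
C4: 2C, 1F, 1Cl → 0 + 1 + 1 = +2
C5: 1C, 3N → 0 + 3 = +3
The highest value is +3.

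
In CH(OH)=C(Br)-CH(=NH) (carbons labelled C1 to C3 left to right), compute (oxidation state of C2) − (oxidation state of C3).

0

C2: 3C, 1Br → 0 + 1 = +1
C3: 1C, 1H, 2N → 0 − 1 + 2 = +1
Difference: +1 − (+1) = 0.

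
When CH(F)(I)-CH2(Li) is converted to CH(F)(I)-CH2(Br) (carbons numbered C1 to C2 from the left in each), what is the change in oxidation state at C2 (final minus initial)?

Before: C2 has 1 bond to C, 2 bonds to H, 1 bond to Li → oxidation state -3.
After: C2 has 1 bond to C, 2 bonds to H, 1 bond to Br → oxidation state -1.
Δ = -1 − (-3) = +2, so this is an oxidation at C2.

+2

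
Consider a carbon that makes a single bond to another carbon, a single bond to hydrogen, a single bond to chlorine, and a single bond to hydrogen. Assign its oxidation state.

-1

Assign +1 per bond to O/N/halogen, −1 per bond to H or an electropositive element, and 0 per bond to carbon.
The carbon has one bond to C (0), one bond to H (-1), one bond to Cl (+1), one bond to H (-1).
Oxidation state = 0 − 1 + 1 − 1 = -1.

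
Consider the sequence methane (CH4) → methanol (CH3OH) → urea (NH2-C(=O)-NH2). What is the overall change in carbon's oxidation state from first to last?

Carbon oxidation states along the series — methane: -4, methanol: -2, urea: +4.
Net change = +4 − (-4) = +8.

+8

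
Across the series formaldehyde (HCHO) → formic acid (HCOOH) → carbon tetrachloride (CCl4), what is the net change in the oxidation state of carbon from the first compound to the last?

Carbon oxidation states along the series — formaldehyde: 0, formic acid: +2, carbon tetrachloride: +4.
Net change = +4 − (0) = +4.

+4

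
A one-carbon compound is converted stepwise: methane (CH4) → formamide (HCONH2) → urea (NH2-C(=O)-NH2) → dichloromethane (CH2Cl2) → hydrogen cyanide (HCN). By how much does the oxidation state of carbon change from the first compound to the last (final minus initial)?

+6

Carbon oxidation states along the series — methane: -4, formamide: +2, urea: +4, dichloromethane: 0, hydrogen cyanide: +2.
Net change = +2 − (-4) = +6.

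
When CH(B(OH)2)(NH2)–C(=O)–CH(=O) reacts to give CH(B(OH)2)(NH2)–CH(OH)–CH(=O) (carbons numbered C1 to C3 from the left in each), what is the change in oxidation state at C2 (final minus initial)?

Before: C2 has 2 bonds to C, 2 bonds to O → oxidation state +2.
After: C2 has 2 bonds to C, 1 bond to H, 1 bond to O → oxidation state 0.
Δ = 0 − (+2) = -2, so this is a reduction at C2.

-2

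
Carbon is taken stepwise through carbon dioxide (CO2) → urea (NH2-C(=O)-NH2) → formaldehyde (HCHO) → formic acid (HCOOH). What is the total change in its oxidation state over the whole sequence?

Carbon oxidation states along the series — carbon dioxide: +4, urea: +4, formaldehyde: 0, formic acid: +2.
Net change = +2 − (+4) = -2.

-2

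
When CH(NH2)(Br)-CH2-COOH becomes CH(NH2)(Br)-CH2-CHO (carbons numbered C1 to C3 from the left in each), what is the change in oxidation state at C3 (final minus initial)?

Before: C3 has 1 bond to C, 3 bonds to O → oxidation state +3.
After: C3 has 1 bond to C, 1 bond to H, 2 bonds to O → oxidation state +1.
Δ = +1 − (+3) = -2, so this is a reduction at C3.

-2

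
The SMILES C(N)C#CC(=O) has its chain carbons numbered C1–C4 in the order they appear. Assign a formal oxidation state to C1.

C1 has one bond to C (0), one bond to H (-1), one bond to N (+1), one bond to H (-1).
Oxidation state = 0 − 1 + 1 − 1 = -1.

-1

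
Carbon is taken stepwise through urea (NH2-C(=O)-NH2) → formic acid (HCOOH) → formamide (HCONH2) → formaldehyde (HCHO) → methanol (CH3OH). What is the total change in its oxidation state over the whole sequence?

Carbon oxidation states along the series — urea: +4, formic acid: +2, formamide: +2, formaldehyde: 0, methanol: -2.
Net change = -2 − (+4) = -6.

-6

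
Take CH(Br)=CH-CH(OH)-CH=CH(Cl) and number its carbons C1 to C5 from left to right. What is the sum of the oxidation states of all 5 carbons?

Tallying each carbon's bonds:
C1: 2C, 1H, 1Br → 0 − 1 + 1 = 0
C2: 3C, 1H → 0 − 1 = -1
C3: 2C, 1H, 1O → 0 − 1 + 1 = 0
C4: 3C, 1H → 0 − 1 = -1
C5: 2C, 1H, 1Cl → 0 − 1 + 1 = 0
Sum = 0 − 1 + 0 − 1 + 0 = -2.

-2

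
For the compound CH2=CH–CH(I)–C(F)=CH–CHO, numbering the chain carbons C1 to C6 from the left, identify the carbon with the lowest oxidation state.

C1

Each bond to a more electronegative atom (O, N, halogen) counts +1, each bond to a less electronegative atom (H, metal, B, Si) counts −1, and each C–C bond counts 0. Tallying each carbon:
C1: 2C, 2H → 0 − 2 = -2
C2: 3C, 1H → 0 − 1 = -1
C3: 2C, 1H, 1I → 0 − 1 + 1 = 0
C4: 3C, 1F → 0 + 1 = +1
C5: 3C, 1H → 0 − 1 = -1
C6: 1C, 1H, 2O → 0 − 1 + 2 = +1
The most reduced carbon is C1 at -2.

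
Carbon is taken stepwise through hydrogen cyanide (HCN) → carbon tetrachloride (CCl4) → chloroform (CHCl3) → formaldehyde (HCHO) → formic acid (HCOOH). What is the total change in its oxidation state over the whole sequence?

0

Carbon oxidation states along the series — hydrogen cyanide: +2, carbon tetrachloride: +4, chloroform: +2, formaldehyde: 0, formic acid: +2.
Net change = +2 − (+2) = 0.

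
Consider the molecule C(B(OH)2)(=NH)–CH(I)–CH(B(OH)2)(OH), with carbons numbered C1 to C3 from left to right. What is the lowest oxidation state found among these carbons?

-1

Each bond to a more electronegative atom (O, N, halogen) counts +1, each bond to a less electronegative atom (H, metal, B, Si) counts −1, and each C–C bond counts 0. Tallying each carbon:
C1: 1C, 2N, 1B → 0 + 2 − 1 = +1
C2: 2C, 1H, 1I → 0 − 1 + 1 = 0
C3: 1C, 1H, 1O, 1B → 0 − 1 + 1 − 1 = -1
The lowest value is -1.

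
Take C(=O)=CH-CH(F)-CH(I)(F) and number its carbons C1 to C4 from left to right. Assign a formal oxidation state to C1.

+2

C1 has a double bond to C (2×0 = 0), a double bond to O (2×+1 = +2).
Oxidation state = 0 + 2 = +2.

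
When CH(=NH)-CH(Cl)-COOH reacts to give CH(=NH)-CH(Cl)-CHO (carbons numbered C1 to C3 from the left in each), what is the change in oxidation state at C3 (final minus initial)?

Before: C3 has 1 bond to C, 3 bonds to O → oxidation state +3.
After: C3 has 1 bond to C, 1 bond to H, 2 bonds to O → oxidation state +1.
Δ = +1 − (+3) = -2, so this is a reduction at C3.

-2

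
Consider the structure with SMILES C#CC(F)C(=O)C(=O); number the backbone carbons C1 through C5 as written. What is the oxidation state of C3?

Bonds to more-electronegative neighbours contribute +1 each, bonds to H or metals contribute −1 each, and C–C bonds contribute 0.
C3 has one bond to C (0), one bond to C (0), one bond to H (-1), one bond to F (+1).
Oxidation state = 0 + 0 − 1 + 1 = 0.

0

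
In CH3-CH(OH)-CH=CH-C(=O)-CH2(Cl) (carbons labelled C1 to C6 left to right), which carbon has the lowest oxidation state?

Assign +1 per bond to O/N/halogen, −1 per bond to H or an electropositive element, and 0 per bond to carbon. Tallying each carbon:
C1: 1C, 3H → 0 − 3 = -3
C2: 2C, 1H, 1O → 0 − 1 + 1 = 0
C3: 3C, 1H → 0 − 1 = -1
C4: 3C, 1H → 0 − 1 = -1
C5: 2C, 2O → 0 + 2 = +2
C6: 1C, 2H, 1Cl → 0 − 2 + 1 = -1
The most reduced carbon is C1 at -3.

C1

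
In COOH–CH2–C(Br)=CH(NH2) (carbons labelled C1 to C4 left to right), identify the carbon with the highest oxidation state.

C1

Each bond to a more electronegative atom (O, N, halogen) counts +1, each bond to a less electronegative atom (H, metal, B, Si) counts −1, and each C–C bond counts 0. Tallying each carbon:
C1: 1C, 3O → 0 + 3 = +3
C2: 2C, 2H → 0 − 2 = -2
C3: 3C, 1Br → 0 + 1 = +1
C4: 2C, 1H, 1N → 0 − 1 + 1 = 0
The most oxidised carbon is C1 at +3.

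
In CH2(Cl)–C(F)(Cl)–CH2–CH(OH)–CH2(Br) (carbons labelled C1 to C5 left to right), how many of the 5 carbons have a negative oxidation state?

Each bond to a more electronegative atom (O, N, halogen) counts +1, each bond to a less electronegative atom (H, metal, B, Si) counts −1, and each C–C bond counts 0. Tallying each carbon:
C1: 1C, 2H, 1Cl → 0 − 2 + 1 = -1
C2: 2C, 1F, 1Cl → 0 + 1 + 1 = +2
C3: 2C, 2H → 0 − 2 = -2
C4: 2C, 1H, 1O → 0 − 1 + 1 = 0
C5: 1C, 2H, 1Br → 0 − 2 + 1 = -1
3 carbons (C1, C3, C5) meet the condition.

3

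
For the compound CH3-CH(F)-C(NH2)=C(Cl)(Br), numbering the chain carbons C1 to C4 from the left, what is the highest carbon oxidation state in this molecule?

+2

Tallying each carbon's bonds:
C1: 1C, 3H → 0 − 3 = -3
C2: 2C, 1H, 1F → 0 − 1 + 1 = 0
C3: 3C, 1N → 0 + 1 = +1
C4: 2C, 1Cl, 1Br → 0 + 1 + 1 = +2
The highest value is +2.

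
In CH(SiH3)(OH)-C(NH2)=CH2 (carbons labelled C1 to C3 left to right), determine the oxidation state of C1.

-1

Assign +1 per bond to O/N/halogen, −1 per bond to H or an electropositive element, and 0 per bond to carbon.
C1 has one bond to C (0), one bond to Si (-1), one bond to H (-1), one bond to O (+1).
Oxidation state = 0 − 1 − 1 + 1 = -1.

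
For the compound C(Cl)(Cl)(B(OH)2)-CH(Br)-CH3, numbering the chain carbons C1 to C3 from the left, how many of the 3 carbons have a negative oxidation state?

Tallying each carbon's bonds:
C1: 1C, 2Cl, 1B → 0 + 2 − 1 = +1
C2: 2C, 1H, 1Br → 0 − 1 + 1 = 0
C3: 1C, 3H → 0 − 3 = -3
1 carbon (C3) meets the condition.

1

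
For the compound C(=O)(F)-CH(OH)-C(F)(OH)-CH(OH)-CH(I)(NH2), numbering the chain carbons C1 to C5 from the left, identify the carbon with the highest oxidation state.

C1

Assign +1 per bond to O/N/halogen, −1 per bond to H or an electropositive element, and 0 per bond to carbon. Tallying each carbon:
C1: 1C, 2O, 1F → 0 + 2 + 1 = +3
C2: 2C, 1H, 1O → 0 − 1 + 1 = 0
C3: 2C, 1O, 1F → 0 + 1 + 1 = +2
C4: 2C, 1H, 1O → 0 − 1 + 1 = 0
C5: 1C, 1H, 1N, 1I → 0 − 1 + 1 + 1 = +1
The most oxidised carbon is C1 at +3.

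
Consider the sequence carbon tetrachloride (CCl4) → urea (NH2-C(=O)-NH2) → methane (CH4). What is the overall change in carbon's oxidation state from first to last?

-8

Carbon oxidation states along the series — carbon tetrachloride: +4, urea: +4, methane: -4.
Net change = -4 − (+4) = -8.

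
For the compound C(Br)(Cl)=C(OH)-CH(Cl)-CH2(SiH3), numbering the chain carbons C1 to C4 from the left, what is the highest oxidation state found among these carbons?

Tallying each carbon's bonds:
C1: 2C, 1Cl, 1Br → 0 + 1 + 1 = +2
C2: 3C, 1O → 0 + 1 = +1
C3: 2C, 1H, 1Cl → 0 − 1 + 1 = 0
C4: 1C, 2H, 1Si → 0 − 2 − 1 = -3
The highest value is +2.

+2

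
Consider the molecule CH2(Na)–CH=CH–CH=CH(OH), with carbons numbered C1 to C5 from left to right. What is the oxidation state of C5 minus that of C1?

C5: 2C, 1H, 1O → 0 − 1 + 1 = 0
C1: 1C, 2H, 1Na → 0 − 2 − 1 = -3
Difference: 0 − (-3) = +3.

+3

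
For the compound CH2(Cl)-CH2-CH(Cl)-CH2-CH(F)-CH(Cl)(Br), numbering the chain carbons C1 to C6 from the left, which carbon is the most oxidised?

Assign +1 per bond to O/N/halogen, −1 per bond to H or an electropositive element, and 0 per bond to carbon. Tallying each carbon:
C1: 1C, 2H, 1Cl → 0 − 2 + 1 = -1
C2: 2C, 2H → 0 − 2 = -2
C3: 2C, 1H, 1Cl → 0 − 1 + 1 = 0
C4: 2C, 2H → 0 − 2 = -2
C5: 2C, 1H, 1F → 0 − 1 + 1 = 0
C6: 1C, 1H, 1Cl, 1Br → 0 − 1 + 1 + 1 = +1
The most oxidised carbon is C6 at +1.

C6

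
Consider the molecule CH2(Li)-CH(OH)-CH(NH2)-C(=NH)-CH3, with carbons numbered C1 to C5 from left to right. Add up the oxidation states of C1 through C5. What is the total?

-4

Tallying each carbon's bonds:
C1: 1C, 2H, 1Li → 0 − 2 − 1 = -3
C2: 2C, 1H, 1O → 0 − 1 + 1 = 0
C3: 2C, 1H, 1N → 0 − 1 + 1 = 0
C4: 2C, 2N → 0 + 2 = +2
C5: 1C, 3H → 0 − 3 = -3
Sum = -3 + 0 + 0 + 2 − 3 = -4.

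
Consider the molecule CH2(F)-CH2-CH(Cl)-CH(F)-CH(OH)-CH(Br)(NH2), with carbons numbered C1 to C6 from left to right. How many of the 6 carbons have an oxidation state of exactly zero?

Tallying each carbon's bonds:
C1: 1C, 2H, 1F → 0 − 2 + 1 = -1
C2: 2C, 2H → 0 − 2 = -2
C3: 2C, 1H, 1Cl → 0 − 1 + 1 = 0
C4: 2C, 1H, 1F → 0 − 1 + 1 = 0
C5: 2C, 1H, 1O → 0 − 1 + 1 = 0
C6: 1C, 1H, 1N, 1Br → 0 − 1 + 1 + 1 = +1
3 carbons (C3, C4, C5) meet the condition.

3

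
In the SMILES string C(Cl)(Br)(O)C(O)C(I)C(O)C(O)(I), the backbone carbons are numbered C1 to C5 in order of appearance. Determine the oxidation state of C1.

+3

C1 has one bond to C (0), one bond to Cl (+1), one bond to Br (+1), one bond to O (+1).
Oxidation state = 0 + 1 + 1 + 1 = +3.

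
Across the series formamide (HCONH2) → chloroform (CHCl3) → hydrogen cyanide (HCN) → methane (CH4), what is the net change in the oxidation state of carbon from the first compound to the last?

Carbon oxidation states along the series — formamide: +2, chloroform: +2, hydrogen cyanide: +2, methane: -4.
Net change = -4 − (+2) = -6.

-6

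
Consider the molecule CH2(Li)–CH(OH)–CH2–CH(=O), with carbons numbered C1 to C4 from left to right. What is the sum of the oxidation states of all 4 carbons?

-4

Count +1 for every bond to an atom more electronegative than carbon and −1 for every bond to one less electronegative; C–C bonds are 0. Tallying each carbon:
C1: 1C, 2H, 1Li → 0 − 2 − 1 = -3
C2: 2C, 1H, 1O → 0 − 1 + 1 = 0
C3: 2C, 2H → 0 − 2 = -2
C4: 1C, 1H, 2O → 0 − 1 + 2 = +1
Sum = -3 + 0 − 2 + 1 = -4.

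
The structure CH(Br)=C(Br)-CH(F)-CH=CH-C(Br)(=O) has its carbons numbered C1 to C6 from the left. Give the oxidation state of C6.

C6 has one bond to C (0), one bond to Br (+1), a double bond to O (2×+1 = +2).
Oxidation state = 0 + 1 + 2 = +3.

+3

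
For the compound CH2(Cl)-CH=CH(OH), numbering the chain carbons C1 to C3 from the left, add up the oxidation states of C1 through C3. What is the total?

Tallying each carbon's bonds:
C1: 1C, 2H, 1Cl → 0 − 2 + 1 = -1
C2: 3C, 1H → 0 − 1 = -1
C3: 2C, 1H, 1O → 0 − 1 + 1 = 0
Sum = -1 − 1 + 0 = -2.

-2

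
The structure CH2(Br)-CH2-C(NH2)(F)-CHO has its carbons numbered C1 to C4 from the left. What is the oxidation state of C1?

-1

C1 has one bond to C (0), one bond to H (-1), one bond to H (-1), one bond to Br (+1).
Oxidation state = 0 − 1 − 1 + 1 = -1.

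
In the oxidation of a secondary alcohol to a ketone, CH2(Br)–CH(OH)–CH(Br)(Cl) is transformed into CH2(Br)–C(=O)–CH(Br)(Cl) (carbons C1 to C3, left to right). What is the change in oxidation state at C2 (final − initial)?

+2

Before: C2 has 2 bonds to C, 1 bond to H, 1 bond to O → oxidation state 0.
After: C2 has 2 bonds to C, 2 bonds to O → oxidation state +2.
Δ = +2 − (0) = +2, so this is an oxidation at C2.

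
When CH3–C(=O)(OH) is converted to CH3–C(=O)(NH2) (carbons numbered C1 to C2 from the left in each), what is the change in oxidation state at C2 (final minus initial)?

Before: C2 has 1 bond to C, 3 bonds to O → oxidation state +3.
After: C2 has 1 bond to C, 2 bonds to O, 1 bond to N → oxidation state +3.
Δ = +3 − (+3) = 0, so no net redox change at C2.

0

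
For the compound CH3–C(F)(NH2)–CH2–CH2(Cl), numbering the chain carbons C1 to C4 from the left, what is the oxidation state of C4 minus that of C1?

C4: 1C, 2H, 1Cl → 0 − 2 + 1 = -1
C1: 1C, 3H → 0 − 3 = -3
Difference: -1 − (-3) = +2.

+2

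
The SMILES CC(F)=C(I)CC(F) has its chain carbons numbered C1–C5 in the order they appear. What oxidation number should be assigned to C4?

-2

Assign +1 per bond to O/N/halogen, −1 per bond to H or an electropositive element, and 0 per bond to carbon.
C4 has one bond to C (0), one bond to C (0), one bond to H (-1), one bond to H (-1).
Oxidation state = 0 + 0 − 1 − 1 = -2.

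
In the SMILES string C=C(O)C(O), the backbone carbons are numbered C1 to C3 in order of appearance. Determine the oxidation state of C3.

-1

C3 has one bond to C (0), one bond to O (+1), one bond to H (-1), one bond to H (-1).
Oxidation state = 0 + 1 − 1 − 1 = -1.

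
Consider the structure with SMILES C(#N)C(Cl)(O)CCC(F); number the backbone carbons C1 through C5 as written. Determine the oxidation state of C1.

Assign +1 per bond to O/N/halogen, −1 per bond to H or an electropositive element, and 0 per bond to carbon.
C1 has one bond to C (0), a triple bond to N (3×+1 = +3).
Oxidation state = 0 + 3 = +3.

+3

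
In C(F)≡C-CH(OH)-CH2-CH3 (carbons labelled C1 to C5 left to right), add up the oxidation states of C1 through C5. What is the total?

-4

Assign +1 per bond to O/N/halogen, −1 per bond to H or an electropositive element, and 0 per bond to carbon. Tallying each carbon:
C1: 3C, 1F → 0 + 1 = +1
C2: 4C → 0 = 0
C3: 2C, 1H, 1O → 0 − 1 + 1 = 0
C4: 2C, 2H → 0 − 2 = -2
C5: 1C, 3H → 0 − 3 = -3
Sum = +1 + 0 + 0 − 2 − 3 = -4.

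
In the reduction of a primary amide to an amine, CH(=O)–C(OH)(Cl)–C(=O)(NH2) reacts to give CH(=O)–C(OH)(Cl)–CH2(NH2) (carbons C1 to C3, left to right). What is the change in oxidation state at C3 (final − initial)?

Before: C3 has 1 bond to C, 2 bonds to O, 1 bond to N → oxidation state +3.
After: C3 has 1 bond to C, 2 bonds to H, 1 bond to N → oxidation state -1.
Δ = -1 − (+3) = -4, so this is a reduction at C3.

-4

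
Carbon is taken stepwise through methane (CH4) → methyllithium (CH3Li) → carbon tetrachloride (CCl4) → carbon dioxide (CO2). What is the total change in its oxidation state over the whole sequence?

+8

Carbon oxidation states along the series — methane: -4, methyllithium: -4, carbon tetrachloride: +4, carbon dioxide: +4.
Net change = +4 − (-4) = +8.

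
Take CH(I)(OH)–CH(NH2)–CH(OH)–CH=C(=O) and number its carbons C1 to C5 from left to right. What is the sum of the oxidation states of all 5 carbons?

+2

Each bond to a more electronegative atom (O, N, halogen) counts +1, each bond to a less electronegative atom (H, metal, B, Si) counts −1, and each C–C bond counts 0. Tallying each carbon:
C1: 1C, 1H, 1O, 1I → 0 − 1 + 1 + 1 = +1
C2: 2C, 1H, 1N → 0 − 1 + 1 = 0
C3: 2C, 1H, 1O → 0 − 1 + 1 = 0
C4: 3C, 1H → 0 − 1 = -1
C5: 2C, 2O → 0 + 2 = +2
Sum = +1 + 0 + 0 − 1 + 2 = +2.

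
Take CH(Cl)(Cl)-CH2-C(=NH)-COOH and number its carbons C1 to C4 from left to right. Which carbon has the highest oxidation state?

Count +1 for every bond to an atom more electronegative than carbon and −1 for every bond to one less electronegative; C–C bonds are 0. Tallying each carbon:
C1: 1C, 1H, 2Cl → 0 − 1 + 2 = +1
C2: 2C, 2H → 0 − 2 = -2
C3: 2C, 2N → 0 + 2 = +2
C4: 1C, 3O → 0 + 3 = +3
The most oxidised carbon is C4 at +3.

C4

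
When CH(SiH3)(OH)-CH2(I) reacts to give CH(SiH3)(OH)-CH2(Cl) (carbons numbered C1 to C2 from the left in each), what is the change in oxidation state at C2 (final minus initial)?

0

Before: C2 has 1 bond to C, 2 bonds to H, 1 bond to I → oxidation state -1.
After: C2 has 1 bond to C, 2 bonds to H, 1 bond to Cl → oxidation state -1.
Δ = -1 − (-1) = 0, so no net redox change at C2.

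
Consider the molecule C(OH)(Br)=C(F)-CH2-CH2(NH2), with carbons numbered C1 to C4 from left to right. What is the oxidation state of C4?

-1

C4 has one bond to C (0), one bond to H (-1), one bond to N (+1), one bond to H (-1).
Oxidation state = 0 − 1 + 1 − 1 = -1.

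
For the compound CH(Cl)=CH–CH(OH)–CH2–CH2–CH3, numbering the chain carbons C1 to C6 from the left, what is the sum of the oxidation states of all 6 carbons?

-8

Bonds to more-electronegative neighbours contribute +1 each, bonds to H or metals contribute −1 each, and C–C bonds contribute 0. Tallying each carbon:
C1: 2C, 1H, 1Cl → 0 − 1 + 1 = 0
C2: 3C, 1H → 0 − 1 = -1
C3: 2C, 1H, 1O → 0 − 1 + 1 = 0
C4: 2C, 2H → 0 − 2 = -2
C5: 2C, 2H → 0 − 2 = -2
C6: 1C, 3H → 0 − 3 = -3
Sum = 0 − 1 + 0 − 2 − 2 − 3 = -8.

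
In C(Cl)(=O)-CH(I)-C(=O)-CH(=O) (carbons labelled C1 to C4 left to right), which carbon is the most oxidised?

C1

Assign +1 per bond to O/N/halogen, −1 per bond to H or an electropositive element, and 0 per bond to carbon. Tallying each carbon:
C1: 1C, 2O, 1Cl → 0 + 2 + 1 = +3
C2: 2C, 1H, 1I → 0 − 1 + 1 = 0
C3: 2C, 2O → 0 + 2 = +2
C4: 1C, 1H, 2O → 0 − 1 + 2 = +1
The most oxidised carbon is C1 at +3.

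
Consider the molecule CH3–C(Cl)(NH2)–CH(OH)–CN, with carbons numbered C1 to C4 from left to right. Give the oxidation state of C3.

C3 has one bond to C (0), one bond to C (0), one bond to H (-1), one bond to O (+1).
Oxidation state = 0 + 0 − 1 + 1 = 0.

0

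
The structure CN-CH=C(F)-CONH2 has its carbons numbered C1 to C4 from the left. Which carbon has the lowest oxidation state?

Tallying each carbon's bonds:
C1: 1C, 3N → 0 + 3 = +3
C2: 3C, 1H → 0 − 1 = -1
C3: 3C, 1F → 0 + 1 = +1
C4: 1C, 2O, 1N → 0 + 2 + 1 = +3
The most reduced carbon is C2 at -1.

C2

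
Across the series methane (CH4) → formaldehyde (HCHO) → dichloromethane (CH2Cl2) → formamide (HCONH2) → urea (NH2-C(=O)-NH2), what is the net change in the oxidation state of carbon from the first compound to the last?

Carbon oxidation states along the series — methane: -4, formaldehyde: 0, dichloromethane: 0, formamide: +2, urea: +4.
Net change = +4 − (-4) = +8.

+8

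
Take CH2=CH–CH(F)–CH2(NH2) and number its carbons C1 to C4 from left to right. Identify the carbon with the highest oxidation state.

Tallying each carbon's bonds:
C1: 2C, 2H → 0 − 2 = -2
C2: 3C, 1H → 0 − 1 = -1
C3: 2C, 1H, 1F → 0 − 1 + 1 = 0
C4: 1C, 2H, 1N → 0 − 2 + 1 = -1
The most oxidised carbon is C3 at 0.

C3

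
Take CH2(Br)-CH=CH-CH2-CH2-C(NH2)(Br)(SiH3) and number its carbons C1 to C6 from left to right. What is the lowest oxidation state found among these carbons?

-2

Assign +1 per bond to O/N/halogen, −1 per bond to H or an electropositive element, and 0 per bond to carbon. Tallying each carbon:
C1: 1C, 2H, 1Br → 0 − 2 + 1 = -1
C2: 3C, 1H → 0 − 1 = -1
C3: 3C, 1H → 0 − 1 = -1
C4: 2C, 2H → 0 − 2 = -2
C5: 2C, 2H → 0 − 2 = -2
C6: 1C, 1N, 1Br, 1Si → 0 + 1 + 1 − 1 = +1
The lowest value is -2.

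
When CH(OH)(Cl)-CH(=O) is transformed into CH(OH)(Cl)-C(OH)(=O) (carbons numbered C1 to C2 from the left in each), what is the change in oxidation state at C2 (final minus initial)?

+2

Before: C2 has 1 bond to C, 1 bond to H, 2 bonds to O → oxidation state +1.
After: C2 has 1 bond to C, 3 bonds to O → oxidation state +3.
Δ = +3 − (+1) = +2, so this is an oxidation at C2.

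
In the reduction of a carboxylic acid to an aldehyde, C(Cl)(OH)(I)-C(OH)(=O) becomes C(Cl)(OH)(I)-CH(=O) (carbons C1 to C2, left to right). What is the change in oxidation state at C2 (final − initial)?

-2

Before: C2 has 1 bond to C, 3 bonds to O → oxidation state +3.
After: C2 has 1 bond to C, 1 bond to H, 2 bonds to O → oxidation state +1.
Δ = +1 − (+3) = -2, so this is a reduction at C2.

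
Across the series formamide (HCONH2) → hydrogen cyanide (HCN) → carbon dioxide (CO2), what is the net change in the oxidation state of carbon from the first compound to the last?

+2

Carbon oxidation states along the series — formamide: +2, hydrogen cyanide: +2, carbon dioxide: +4.
Net change = +4 − (+2) = +2.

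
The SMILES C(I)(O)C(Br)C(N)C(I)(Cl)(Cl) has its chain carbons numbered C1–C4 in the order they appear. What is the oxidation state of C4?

+3

Count +1 for every bond to an atom more electronegative than carbon and −1 for every bond to one less electronegative; C–C bonds are 0.
C4 has one bond to C (0), one bond to I (+1), one bond to Cl (+1), one bond to Cl (+1).
Oxidation state = 0 + 1 + 1 + 1 = +3.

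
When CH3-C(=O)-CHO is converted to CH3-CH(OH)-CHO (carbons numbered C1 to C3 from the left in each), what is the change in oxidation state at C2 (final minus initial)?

Before: C2 has 2 bonds to C, 2 bonds to O → oxidation state +2.
After: C2 has 2 bonds to C, 1 bond to H, 1 bond to O → oxidation state 0.
Δ = 0 − (+2) = -2, so this is a reduction at C2.

-2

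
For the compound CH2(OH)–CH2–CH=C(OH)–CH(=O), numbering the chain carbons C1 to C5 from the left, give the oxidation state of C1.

-1

Assign +1 per bond to O/N/halogen, −1 per bond to H or an electropositive element, and 0 per bond to carbon.
C1 has one bond to C (0), one bond to H (-1), one bond to H (-1), one bond to O (+1).
Oxidation state = 0 − 1 − 1 + 1 = -1.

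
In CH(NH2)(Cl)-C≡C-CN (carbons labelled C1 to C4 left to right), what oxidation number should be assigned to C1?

C1 has one bond to C (0), one bond to N (+1), one bond to Cl (+1), one bond to H (-1).
Oxidation state = 0 + 1 + 1 − 1 = +1.

+1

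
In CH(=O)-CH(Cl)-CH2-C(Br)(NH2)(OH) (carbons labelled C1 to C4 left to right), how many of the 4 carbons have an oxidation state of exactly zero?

Each bond to a more electronegative atom (O, N, halogen) counts +1, each bond to a less electronegative atom (H, metal, B, Si) counts −1, and each C–C bond counts 0. Tallying each carbon:
C1: 1C, 1H, 2O → 0 − 1 + 2 = +1
C2: 2C, 1H, 1Cl → 0 − 1 + 1 = 0
C3: 2C, 2H → 0 − 2 = -2
C4: 1C, 1O, 1N, 1Br → 0 + 1 + 1 + 1 = +3
1 carbon (C2) meets the condition.

1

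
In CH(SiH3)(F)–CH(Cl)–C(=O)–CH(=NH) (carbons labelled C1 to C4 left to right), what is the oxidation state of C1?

-1

Count +1 for every bond to an atom more electronegative than carbon and −1 for every bond to one less electronegative; C–C bonds are 0.
C1 has one bond to C (0), one bond to H (-1), one bond to Si (-1), one bond to F (+1).
Oxidation state = 0 − 1 − 1 + 1 = -1.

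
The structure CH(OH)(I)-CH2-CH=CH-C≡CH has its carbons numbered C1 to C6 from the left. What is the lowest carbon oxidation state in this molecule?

-2

Assign +1 per bond to O/N/halogen, −1 per bond to H or an electropositive element, and 0 per bond to carbon. Tallying each carbon:
C1: 1C, 1H, 1O, 1I → 0 − 1 + 1 + 1 = +1
C2: 2C, 2H → 0 − 2 = -2
C3: 3C, 1H → 0 − 1 = -1
C4: 3C, 1H → 0 − 1 = -1
C5: 4C → 0 = 0
C6: 3C, 1H → 0 − 1 = -1
The lowest value is -2.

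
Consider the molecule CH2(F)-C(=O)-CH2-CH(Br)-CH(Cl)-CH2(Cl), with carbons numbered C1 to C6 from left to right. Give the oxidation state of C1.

Each bond to a more electronegative atom (O, N, halogen) counts +1, each bond to a less electronegative atom (H, metal, B, Si) counts −1, and each C–C bond counts 0.
C1 has one bond to C (0), one bond to F (+1), one bond to H (-1), one bond to H (-1).
Oxidation state = 0 + 1 − 1 − 1 = -1.

-1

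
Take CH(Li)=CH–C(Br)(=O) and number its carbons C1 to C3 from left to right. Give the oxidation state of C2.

-1

C2 has a double bond to C (2×0 = 0), one bond to C (0), one bond to H (-1).
Oxidation state = 0 + 0 − 1 = -1.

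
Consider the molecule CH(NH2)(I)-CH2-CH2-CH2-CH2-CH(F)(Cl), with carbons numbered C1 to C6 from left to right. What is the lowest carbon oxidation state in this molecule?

-2

Tallying each carbon's bonds:
C1: 1C, 1H, 1N, 1I → 0 − 1 + 1 + 1 = +1
C2: 2C, 2H → 0 − 2 = -2
C3: 2C, 2H → 0 − 2 = -2
C4: 2C, 2H → 0 − 2 = -2
C5: 2C, 2H → 0 − 2 = -2
C6: 1C, 1H, 1F, 1Cl → 0 − 1 + 1 + 1 = +1
The lowest value is -2.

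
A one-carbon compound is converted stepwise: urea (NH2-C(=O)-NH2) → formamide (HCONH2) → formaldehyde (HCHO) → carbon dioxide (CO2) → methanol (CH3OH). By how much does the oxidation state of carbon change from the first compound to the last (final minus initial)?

-6

Carbon oxidation states along the series — urea: +4, formamide: +2, formaldehyde: 0, carbon dioxide: +4, methanol: -2.
Net change = -2 − (+4) = -6.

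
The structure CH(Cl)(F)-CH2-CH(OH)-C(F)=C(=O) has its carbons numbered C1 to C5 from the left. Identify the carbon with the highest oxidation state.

Each bond to a more electronegative atom (O, N, halogen) counts +1, each bond to a less electronegative atom (H, metal, B, Si) counts −1, and each C–C bond counts 0. Tallying each carbon:
C1: 1C, 1H, 1F, 1Cl → 0 − 1 + 1 + 1 = +1
C2: 2C, 2H → 0 − 2 = -2
C3: 2C, 1H, 1O → 0 − 1 + 1 = 0
C4: 3C, 1F → 0 + 1 = +1
C5: 2C, 2O → 0 + 2 = +2
The most oxidised carbon is C5 at +2.

C5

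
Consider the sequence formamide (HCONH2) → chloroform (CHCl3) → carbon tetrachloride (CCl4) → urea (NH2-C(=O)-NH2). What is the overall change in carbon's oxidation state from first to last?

+2

Carbon oxidation states along the series — formamide: +2, chloroform: +2, carbon tetrachloride: +4, urea: +4.
Net change = +4 − (+2) = +2.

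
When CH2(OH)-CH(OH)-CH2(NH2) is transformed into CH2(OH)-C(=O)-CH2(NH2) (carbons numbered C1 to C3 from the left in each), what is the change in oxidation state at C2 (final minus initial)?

+2

Before: C2 has 2 bonds to C, 1 bond to H, 1 bond to O → oxidation state 0.
After: C2 has 2 bonds to C, 2 bonds to O → oxidation state +2.
Δ = +2 − (0) = +2, so this is an oxidation at C2.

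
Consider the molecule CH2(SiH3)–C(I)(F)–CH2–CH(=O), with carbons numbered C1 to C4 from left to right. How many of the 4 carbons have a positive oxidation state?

Bonds to more-electronegative neighbours contribute +1 each, bonds to H or metals contribute −1 each, and C–C bonds contribute 0. Tallying each carbon:
C1: 1C, 2H, 1Si → 0 − 2 − 1 = -3
C2: 2C, 1F, 1I → 0 + 1 + 1 = +2
C3: 2C, 2H → 0 − 2 = -2
C4: 1C, 1H, 2O → 0 − 1 + 2 = +1
2 carbons (C2, C4) meet the condition.

2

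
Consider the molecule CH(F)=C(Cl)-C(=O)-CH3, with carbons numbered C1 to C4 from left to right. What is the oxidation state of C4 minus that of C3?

C4: 1C, 3H → 0 − 3 = -3
C3: 2C, 2O → 0 + 2 = +2
Difference: -3 − (+2) = -5.

-5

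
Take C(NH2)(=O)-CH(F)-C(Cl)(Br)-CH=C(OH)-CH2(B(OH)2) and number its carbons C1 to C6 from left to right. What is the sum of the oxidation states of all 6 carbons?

+2

Each bond to a more electronegative atom (O, N, halogen) counts +1, each bond to a less electronegative atom (H, metal, B, Si) counts −1, and each C–C bond counts 0. Tallying each carbon:
C1: 1C, 2O, 1N → 0 + 2 + 1 = +3
C2: 2C, 1H, 1F → 0 − 1 + 1 = 0
C3: 2C, 1Cl, 1Br → 0 + 1 + 1 = +2
C4: 3C, 1H → 0 − 1 = -1
C5: 3C, 1O → 0 + 1 = +1
C6: 1C, 2H, 1B → 0 − 2 − 1 = -3
Sum = +3 + 0 + 2 − 1 + 1 − 3 = +2.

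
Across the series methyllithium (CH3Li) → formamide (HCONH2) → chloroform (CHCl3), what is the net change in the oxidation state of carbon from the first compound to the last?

+6

Carbon oxidation states along the series — methyllithium: -4, formamide: +2, chloroform: +2.
Net change = +2 − (-4) = +6.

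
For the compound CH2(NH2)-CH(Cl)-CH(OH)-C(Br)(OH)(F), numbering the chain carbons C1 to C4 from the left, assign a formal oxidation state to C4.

+3

Count +1 for every bond to an atom more electronegative than carbon and −1 for every bond to one less electronegative; C–C bonds are 0.
C4 has one bond to C (0), one bond to Br (+1), one bond to O (+1), one bond to F (+1).
Oxidation state = 0 + 1 + 1 + 1 = +3.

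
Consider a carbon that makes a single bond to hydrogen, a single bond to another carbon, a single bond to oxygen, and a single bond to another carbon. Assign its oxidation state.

Each bond to a more electronegative atom (O, N, halogen) counts +1, each bond to a less electronegative atom (H, metal, B, Si) counts −1, and each C–C bond counts 0.
The carbon has one bond to C (0), one bond to C (0), one bond to O (+1), one bond to H (-1).
Oxidation state = 0 + 0 + 1 − 1 = 0.

0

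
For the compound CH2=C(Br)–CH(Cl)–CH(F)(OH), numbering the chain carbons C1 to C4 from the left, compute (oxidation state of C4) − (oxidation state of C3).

C4: 1C, 1H, 1O, 1F → 0 − 1 + 1 + 1 = +1
C3: 2C, 1H, 1Cl → 0 − 1 + 1 = 0
Difference: +1 − (0) = +1.

+1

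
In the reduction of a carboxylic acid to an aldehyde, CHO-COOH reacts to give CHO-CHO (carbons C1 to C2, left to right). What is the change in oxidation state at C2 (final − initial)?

Before: C2 has 1 bond to C, 3 bonds to O → oxidation state +3.
After: C2 has 1 bond to C, 1 bond to H, 2 bonds to O → oxidation state +1.
Δ = +1 − (+3) = -2, so this is a reduction at C2.

-2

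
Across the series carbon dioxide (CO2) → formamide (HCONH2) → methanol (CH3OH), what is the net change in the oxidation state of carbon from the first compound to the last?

-6

Carbon oxidation states along the series — carbon dioxide: +4, formamide: +2, methanol: -2.
Net change = -2 − (+4) = -6.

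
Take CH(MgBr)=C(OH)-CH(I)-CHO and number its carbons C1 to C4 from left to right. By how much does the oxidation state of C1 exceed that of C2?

C1: 2C, 1H, 1Mg → 0 − 1 − 1 = -2
C2: 3C, 1O → 0 + 1 = +1
Difference: -2 − (+1) = -3.

-3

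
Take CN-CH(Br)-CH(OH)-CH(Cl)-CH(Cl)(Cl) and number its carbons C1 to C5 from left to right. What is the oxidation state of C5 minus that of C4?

+1

C5: 1C, 1H, 2Cl → 0 − 1 + 2 = +1
C4: 2C, 1H, 1Cl → 0 − 1 + 1 = 0
Difference: +1 − (0) = +1.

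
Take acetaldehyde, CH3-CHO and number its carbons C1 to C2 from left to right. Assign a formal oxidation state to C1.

-3

Assign +1 per bond to O/N/halogen, −1 per bond to H or an electropositive element, and 0 per bond to carbon.
C1 has one bond to H (-1), one bond to H (-1), one bond to H (-1), one bond to C (0).
Oxidation state = -1 − 1 − 1 + 0 = -3.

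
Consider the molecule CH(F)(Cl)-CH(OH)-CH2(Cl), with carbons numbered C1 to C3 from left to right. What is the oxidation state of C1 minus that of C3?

C1: 1C, 1H, 1F, 1Cl → 0 − 1 + 1 + 1 = +1
C3: 1C, 2H, 1Cl → 0 − 2 + 1 = -1
Difference: +1 − (-1) = +2.

+2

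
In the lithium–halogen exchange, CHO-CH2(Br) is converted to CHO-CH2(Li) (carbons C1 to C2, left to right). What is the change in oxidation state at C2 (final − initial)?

-2

Before: C2 has 1 bond to C, 2 bonds to H, 1 bond to Br → oxidation state -1.
After: C2 has 1 bond to C, 2 bonds to H, 1 bond to Li → oxidation state -3.
Δ = -3 − (-1) = -2, so this is a reduction at C2.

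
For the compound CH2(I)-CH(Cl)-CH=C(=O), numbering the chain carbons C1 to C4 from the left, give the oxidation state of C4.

+2

C4 has a double bond to C (2×0 = 0), a double bond to O (2×+1 = +2).
Oxidation state = 0 + 2 = +2.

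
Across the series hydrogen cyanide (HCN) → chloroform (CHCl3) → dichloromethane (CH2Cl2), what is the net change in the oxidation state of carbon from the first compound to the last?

-2

Carbon oxidation states along the series — hydrogen cyanide: +2, chloroform: +2, dichloromethane: 0.
Net change = 0 − (+2) = -2.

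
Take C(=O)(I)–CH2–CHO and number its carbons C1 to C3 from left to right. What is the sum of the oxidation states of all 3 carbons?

+2

Assign +1 per bond to O/N/halogen, −1 per bond to H or an electropositive element, and 0 per bond to carbon. Tallying each carbon:
C1: 1C, 2O, 1I → 0 + 2 + 1 = +3
C2: 2C, 2H → 0 − 2 = -2
C3: 1C, 1H, 2O → 0 − 1 + 2 = +1
Sum = +3 − 2 + 1 = +2.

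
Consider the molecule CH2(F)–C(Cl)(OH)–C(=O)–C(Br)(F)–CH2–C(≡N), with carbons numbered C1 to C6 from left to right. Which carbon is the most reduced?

Tallying each carbon's bonds:
C1: 1C, 2H, 1F → 0 − 2 + 1 = -1
C2: 2C, 1O, 1Cl → 0 + 1 + 1 = +2
C3: 2C, 2O → 0 + 2 = +2
C4: 2C, 1F, 1Br → 0 + 1 + 1 = +2
C5: 2C, 2H → 0 − 2 = -2
C6: 1C, 3N → 0 + 3 = +3
The most reduced carbon is C5 at -2.

C5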